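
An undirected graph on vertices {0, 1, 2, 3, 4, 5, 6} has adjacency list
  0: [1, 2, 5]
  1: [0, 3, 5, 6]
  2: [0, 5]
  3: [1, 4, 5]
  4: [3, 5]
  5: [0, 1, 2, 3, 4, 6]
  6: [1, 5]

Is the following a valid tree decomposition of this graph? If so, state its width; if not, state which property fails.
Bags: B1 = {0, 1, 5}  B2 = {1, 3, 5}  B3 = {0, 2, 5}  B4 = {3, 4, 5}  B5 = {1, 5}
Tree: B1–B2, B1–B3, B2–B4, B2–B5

No — vertex 6 appears in no bag.

A tree decomposition must satisfy three properties: every vertex lies in some bag; for every edge, both endpoints lie together in some bag; and for every vertex, the bags containing it form a connected subtree. Here vertex 6 appears in no bag, so the decomposition is invalid.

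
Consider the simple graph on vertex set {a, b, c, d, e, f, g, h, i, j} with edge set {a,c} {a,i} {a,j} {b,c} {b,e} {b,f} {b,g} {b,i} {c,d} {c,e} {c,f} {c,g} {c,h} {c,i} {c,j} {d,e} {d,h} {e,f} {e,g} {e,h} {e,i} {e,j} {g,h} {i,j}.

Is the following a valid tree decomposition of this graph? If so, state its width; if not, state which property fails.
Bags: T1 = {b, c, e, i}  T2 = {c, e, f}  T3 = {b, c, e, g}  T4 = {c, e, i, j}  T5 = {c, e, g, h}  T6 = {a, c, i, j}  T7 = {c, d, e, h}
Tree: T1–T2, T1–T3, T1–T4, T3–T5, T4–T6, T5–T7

No — edge (b,f) lies in no bag.

A tree decomposition must satisfy three properties: every vertex lies in some bag; for every edge, both endpoints lie together in some bag; and for every vertex, the bags containing it form a connected subtree. Here edge (b,f) lies in no bag, so the decomposition is invalid.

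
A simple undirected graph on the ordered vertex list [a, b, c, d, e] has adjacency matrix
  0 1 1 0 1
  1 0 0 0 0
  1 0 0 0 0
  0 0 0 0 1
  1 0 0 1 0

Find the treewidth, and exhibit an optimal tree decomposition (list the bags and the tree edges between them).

Treewidth 1.
One such decomposition:
Bags: B1 = {a, b}  B2 = {a, e}  B3 = {a, c}  B4 = {d, e}
Tree: B1–B2, B1–B3, B2–B4

The largest bag has 2 vertices, giving width 1; this decomposition certifies tw(G) ≤ 1. G has an edge, so its treewidth is at least 1. Therefore the treewidth is 1.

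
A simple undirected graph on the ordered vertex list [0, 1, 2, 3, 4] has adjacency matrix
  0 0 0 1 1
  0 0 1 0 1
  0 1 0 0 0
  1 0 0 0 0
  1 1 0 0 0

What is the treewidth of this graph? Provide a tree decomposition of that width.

Every bag has size at most 2, so the width is 2 − 1 = 1 and tw(G) ≤ 1. Since G has at least one edge (e.g. 3–0), it is not an edgeless graph, so tw(G) ≥ 1. Hence tw(G) = 1 exactly.

Treewidth 1.
One such decomposition:
Bags: B1 = {0, 3}  B2 = {0, 4}  B3 = {1, 4}  B4 = {1, 2}
Tree: B1–B2, B2–B3, B3–B4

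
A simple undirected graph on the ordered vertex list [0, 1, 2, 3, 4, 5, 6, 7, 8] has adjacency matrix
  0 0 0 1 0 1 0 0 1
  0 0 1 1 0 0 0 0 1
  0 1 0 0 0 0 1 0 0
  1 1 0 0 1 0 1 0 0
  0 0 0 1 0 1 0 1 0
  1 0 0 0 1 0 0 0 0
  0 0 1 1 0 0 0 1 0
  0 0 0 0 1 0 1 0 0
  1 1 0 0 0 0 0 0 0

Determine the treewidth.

3

A width-3 tree decomposition is:
Bags: B1 = {2, 4, 6, 7}  B2 = {2, 3, 4, 6}  B3 = {1, 2, 3, 4}  B4 = {1, 3, 4, 5}  B5 = {0, 1, 3, 5}  B6 = {0, 1, 5, 8}
Tree: B1–B2, B2–B3, B3–B4, B4–B5, B5–B6
Every bag has size at most 4, so the width is 4 − 1 = 3 and tw(G) ≤ 3. For the lower bound: the 4 vertex sets {2,6,7}, {4}, {3}, {0,1,5,8} are disjoint, each induces a connected subgraph, and every pair is joined by at least one edge of G. Contracting each set to a single vertex therefore yields K_{4} as a minor, and since treewidth is minor-monotone, tw(G) ≥ tw(K_{4}) = 3. Therefore the treewidth is 3.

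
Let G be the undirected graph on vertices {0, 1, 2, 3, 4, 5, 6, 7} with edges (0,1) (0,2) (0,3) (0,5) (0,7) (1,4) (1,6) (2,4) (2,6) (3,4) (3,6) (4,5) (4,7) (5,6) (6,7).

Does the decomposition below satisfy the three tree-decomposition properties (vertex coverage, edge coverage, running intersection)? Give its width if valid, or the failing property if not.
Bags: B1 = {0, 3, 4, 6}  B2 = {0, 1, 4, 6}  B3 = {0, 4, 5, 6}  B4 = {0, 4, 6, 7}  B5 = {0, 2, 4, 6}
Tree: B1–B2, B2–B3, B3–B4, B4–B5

Vertex coverage: the bags together contain {0, 1, 2, 3, 4, 5, 6, 7}, the full vertex set. Edge coverage: each edge of G has both endpoints in at least one bag. Running intersection: for every vertex, the bags containing it form a connected subtree. All three properties hold, so this is a valid tree decomposition of width max|bag| − 1 = 3, and hence tw(G) ≤ 3.

Yes; width 3.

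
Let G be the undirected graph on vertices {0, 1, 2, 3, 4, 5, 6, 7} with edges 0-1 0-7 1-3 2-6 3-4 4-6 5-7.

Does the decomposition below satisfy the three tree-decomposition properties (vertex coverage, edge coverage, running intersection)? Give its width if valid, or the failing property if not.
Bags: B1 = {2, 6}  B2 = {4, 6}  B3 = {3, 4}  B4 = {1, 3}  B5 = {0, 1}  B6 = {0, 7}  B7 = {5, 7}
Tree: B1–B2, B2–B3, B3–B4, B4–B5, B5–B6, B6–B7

Yes; width 1.

Vertex coverage: the bags together contain {0, 1, 2, 3, 4, 5, 6, 7}, the full vertex set. Edge coverage: each edge of G has both endpoints in at least one bag. Running intersection: for every vertex, the bags containing it form a connected subtree. All three properties hold, so this is a valid tree decomposition of width max|bag| − 1 = 1, and hence tw(G) ≤ 1.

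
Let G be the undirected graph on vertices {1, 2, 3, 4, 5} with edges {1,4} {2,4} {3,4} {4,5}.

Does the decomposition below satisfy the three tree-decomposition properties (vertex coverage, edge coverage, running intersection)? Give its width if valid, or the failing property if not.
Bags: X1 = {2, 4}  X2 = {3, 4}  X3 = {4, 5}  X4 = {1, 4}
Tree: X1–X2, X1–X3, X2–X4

Every vertex of G appears in some bag (union = {1, 2, 3, 4, 5}); every edge is covered by a bag; and for each vertex v the set of bags containing v is connected in the bag tree. The decomposition is therefore valid. The largest bag has 2 vertices, so the width is 1.

Yes; width 1.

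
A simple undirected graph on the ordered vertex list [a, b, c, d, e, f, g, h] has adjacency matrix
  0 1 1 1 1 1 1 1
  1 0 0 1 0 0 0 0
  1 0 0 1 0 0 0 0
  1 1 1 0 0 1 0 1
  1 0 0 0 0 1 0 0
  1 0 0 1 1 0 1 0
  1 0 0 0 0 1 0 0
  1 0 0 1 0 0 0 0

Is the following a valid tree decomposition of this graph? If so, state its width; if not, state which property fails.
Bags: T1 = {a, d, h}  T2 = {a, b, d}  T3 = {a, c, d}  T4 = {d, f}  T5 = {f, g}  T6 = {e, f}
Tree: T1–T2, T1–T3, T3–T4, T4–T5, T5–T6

No — edge (a,f) lies in no bag.

A tree decomposition must satisfy three properties: every vertex lies in some bag; for every edge, both endpoints lie together in some bag; and for every vertex, the bags containing it form a connected subtree. Here edge (a,f) lies in no bag, so the decomposition is invalid.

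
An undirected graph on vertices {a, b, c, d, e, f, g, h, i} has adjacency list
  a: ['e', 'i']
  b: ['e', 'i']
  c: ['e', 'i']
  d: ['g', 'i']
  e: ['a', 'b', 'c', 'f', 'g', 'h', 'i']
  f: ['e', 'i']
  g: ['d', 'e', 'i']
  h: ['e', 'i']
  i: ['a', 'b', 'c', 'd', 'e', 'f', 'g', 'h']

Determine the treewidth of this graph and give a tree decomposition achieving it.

Treewidth 2.
Bags: B1 = {c, e, i}  B2 = {a, e, i}  B3 = {e, f, i}  B4 = {e, g, i}  B5 = {b, e, i}  B6 = {e, h, i}  B7 = {d, g, i}
Tree: B1–B2, B1–B3, B1–B4, B4–B5, B4–B6, B4–B7

The largest bag has 3 vertices, giving width 2; this decomposition certifies tw(G) ≤ 2. For the lower bound, the 3 vertices {d, g, i} are pairwise adjacent, and any tree decomposition puts a clique entirely inside one bag — forcing width ≥ 2. Combining the bounds, tw(G) = 2.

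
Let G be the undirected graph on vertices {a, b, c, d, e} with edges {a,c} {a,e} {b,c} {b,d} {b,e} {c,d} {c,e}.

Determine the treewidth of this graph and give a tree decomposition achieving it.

The largest bag has 3 vertices, giving width 2; this decomposition certifies tw(G) ≤ 2. On the other hand G contains the 3-clique {b, c, d}. A clique must lie in a single bag of any decomposition, so no decomposition can have width below 2. Combining the bounds, tw(G) = 2.

Treewidth 2.
One such decomposition:
Bags: B1 = {a, c, e}  B2 = {b, c, e}  B3 = {b, c, d}
Tree: B1–B2, B2–B3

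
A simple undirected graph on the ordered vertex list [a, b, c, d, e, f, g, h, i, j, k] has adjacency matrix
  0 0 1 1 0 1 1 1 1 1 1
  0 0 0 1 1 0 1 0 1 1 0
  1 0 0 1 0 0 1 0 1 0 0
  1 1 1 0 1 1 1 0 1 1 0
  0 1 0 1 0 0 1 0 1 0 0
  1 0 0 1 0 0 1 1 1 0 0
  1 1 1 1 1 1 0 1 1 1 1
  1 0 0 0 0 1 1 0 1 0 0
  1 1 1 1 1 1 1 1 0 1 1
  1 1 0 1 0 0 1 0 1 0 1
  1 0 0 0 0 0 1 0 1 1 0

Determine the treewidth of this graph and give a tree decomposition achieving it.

The largest bag has 5 vertices, giving width 4; this decomposition certifies tw(G) ≤ 4. Conversely, {b, d, e, g, i} is a clique of size 5, and the vertices of any clique must share a bag in every tree decomposition; so some bag has ≥ 5 vertices and tw(G) ≥ 4. Therefore the treewidth is 4.

Treewidth 4.
One optimal decomposition is:
Bags: B1 = {a, g, i, j, k}  B2 = {a, d, g, i, j}  B3 = {a, c, d, g, i}  B4 = {a, d, f, g, i}  B5 = {a, f, g, h, i}  B6 = {b, d, g, i, j}  B7 = {b, d, e, g, i}
Tree: B1–B2, B2–B3, B2–B4, B4–B5, B2–B6, B6–B7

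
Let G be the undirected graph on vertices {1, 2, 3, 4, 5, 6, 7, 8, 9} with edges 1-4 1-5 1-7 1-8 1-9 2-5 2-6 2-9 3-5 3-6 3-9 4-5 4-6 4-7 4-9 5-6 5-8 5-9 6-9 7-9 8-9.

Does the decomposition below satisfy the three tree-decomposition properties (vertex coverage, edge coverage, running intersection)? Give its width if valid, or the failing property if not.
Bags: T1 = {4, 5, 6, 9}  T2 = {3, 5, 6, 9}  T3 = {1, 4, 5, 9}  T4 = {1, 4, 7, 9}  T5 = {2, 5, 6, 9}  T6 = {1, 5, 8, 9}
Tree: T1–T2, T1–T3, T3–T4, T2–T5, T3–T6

Yes; width 3.

Every vertex of G appears in some bag (union = {1, 2, 3, 4, 5, 6, 7, 8, 9}); every edge is covered by a bag; and for each vertex v the set of bags containing v is connected in the bag tree. The decomposition is therefore valid. The largest bag has 4 vertices, so the width is 3.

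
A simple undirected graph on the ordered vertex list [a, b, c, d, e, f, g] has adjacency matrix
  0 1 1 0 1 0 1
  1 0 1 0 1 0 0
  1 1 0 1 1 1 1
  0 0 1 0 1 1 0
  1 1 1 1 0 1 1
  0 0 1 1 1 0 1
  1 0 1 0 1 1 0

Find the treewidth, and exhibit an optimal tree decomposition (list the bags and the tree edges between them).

Each bag holds 4 vertices, so the decomposition has width 3, which upper-bounds the treewidth. Conversely, {a, c, e, g} is a clique of size 4, and the vertices of any clique must share a bag in every tree decomposition; so some bag has ≥ 4 vertices and tw(G) ≥ 3. The upper and lower bounds meet at 3, so that is the treewidth.

Treewidth 3.
One such decomposition:
Bags: B1 = {c, d, e, f}  B2 = {c, e, f, g}  B3 = {a, c, e, g}  B4 = {a, b, c, e}
Tree: B1–B2, B2–B3, B3–B4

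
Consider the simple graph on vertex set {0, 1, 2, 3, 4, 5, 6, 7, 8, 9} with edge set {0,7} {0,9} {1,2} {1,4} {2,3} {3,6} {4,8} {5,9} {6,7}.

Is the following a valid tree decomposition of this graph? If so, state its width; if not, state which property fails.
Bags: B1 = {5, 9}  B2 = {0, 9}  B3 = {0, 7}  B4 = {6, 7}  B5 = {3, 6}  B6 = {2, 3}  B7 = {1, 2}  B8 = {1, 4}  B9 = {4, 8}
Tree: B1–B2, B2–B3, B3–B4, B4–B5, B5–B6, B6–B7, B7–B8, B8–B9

Every vertex of G appears in some bag (union = {0, 1, 2, 3, 4, 5, 6, 7, 8, 9}); every edge is covered by a bag; and for each vertex v the set of bags containing v is connected in the bag tree. The decomposition is therefore valid. The largest bag has 2 vertices, so the width is 1.

Yes; width 1.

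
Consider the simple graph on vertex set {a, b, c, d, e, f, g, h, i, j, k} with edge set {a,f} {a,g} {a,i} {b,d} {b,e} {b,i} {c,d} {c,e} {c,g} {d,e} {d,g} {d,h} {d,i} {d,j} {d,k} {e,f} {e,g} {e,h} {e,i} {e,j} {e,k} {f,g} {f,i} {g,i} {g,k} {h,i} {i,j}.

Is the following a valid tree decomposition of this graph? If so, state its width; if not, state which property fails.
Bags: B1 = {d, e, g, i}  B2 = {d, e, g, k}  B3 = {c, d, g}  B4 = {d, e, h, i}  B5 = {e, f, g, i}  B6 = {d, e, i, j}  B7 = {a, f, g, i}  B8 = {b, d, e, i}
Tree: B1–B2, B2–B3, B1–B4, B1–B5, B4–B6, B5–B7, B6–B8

A tree decomposition must satisfy three properties: every vertex lies in some bag; for every edge, both endpoints lie together in some bag; and for every vertex, the bags containing it form a connected subtree. Here edge (e,c) lies in no bag, so the decomposition is invalid.

No — edge (e,c) lies in no bag.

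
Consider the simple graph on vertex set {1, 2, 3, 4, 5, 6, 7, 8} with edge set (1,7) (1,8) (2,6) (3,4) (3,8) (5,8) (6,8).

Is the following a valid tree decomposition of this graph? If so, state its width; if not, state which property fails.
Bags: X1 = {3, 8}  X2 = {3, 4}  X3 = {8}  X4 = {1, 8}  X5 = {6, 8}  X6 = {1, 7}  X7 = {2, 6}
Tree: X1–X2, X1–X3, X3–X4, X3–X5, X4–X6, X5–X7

A tree decomposition must satisfy three properties: every vertex lies in some bag; for every edge, both endpoints lie together in some bag; and for every vertex, the bags containing it form a connected subtree. Here vertex 5 appears in no bag, so the decomposition is invalid.

No — vertex 5 appears in no bag.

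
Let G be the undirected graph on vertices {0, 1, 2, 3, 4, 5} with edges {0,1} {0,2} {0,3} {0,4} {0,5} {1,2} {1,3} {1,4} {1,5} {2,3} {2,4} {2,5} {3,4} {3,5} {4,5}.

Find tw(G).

5

A width-5 tree decomposition is:
Bags: B1 = {0, 1, 2, 3, 4, 5}
Tree: (single bag)
A single bag containing all 6 vertices is trivially a valid decomposition of width 5. Conversely, {0, 1, 2, 3, 4, 5} is a clique of size 6, and the vertices of any clique must share a bag in every tree decomposition; so some bag has ≥ 6 vertices and tw(G) ≥ 5. Combining the bounds, tw(G) = 5.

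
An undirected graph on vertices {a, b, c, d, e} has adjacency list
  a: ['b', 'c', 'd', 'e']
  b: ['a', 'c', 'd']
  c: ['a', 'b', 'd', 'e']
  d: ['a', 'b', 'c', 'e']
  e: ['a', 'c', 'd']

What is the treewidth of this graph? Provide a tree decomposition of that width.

The largest bag has 4 vertices, giving width 3; this decomposition certifies tw(G) ≤ 3. On the other hand G contains the 4-clique {a, c, d, e}. A clique must lie in a single bag of any decomposition, so no decomposition can have width below 3. Combining the bounds, tw(G) = 3.

Treewidth 3.
One such decomposition:
Bags: B1 = {a, b, c, d}  B2 = {a, c, d, e}
Tree: B1–B2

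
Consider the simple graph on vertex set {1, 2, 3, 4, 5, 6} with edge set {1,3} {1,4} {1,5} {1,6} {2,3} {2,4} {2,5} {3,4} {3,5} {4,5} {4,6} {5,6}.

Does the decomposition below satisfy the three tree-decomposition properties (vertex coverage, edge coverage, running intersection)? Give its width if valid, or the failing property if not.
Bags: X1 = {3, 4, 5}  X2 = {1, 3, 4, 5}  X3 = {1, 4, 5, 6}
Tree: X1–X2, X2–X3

A tree decomposition must satisfy three properties: every vertex lies in some bag; for every edge, both endpoints lie together in some bag; and for every vertex, the bags containing it form a connected subtree. Here vertex 2 appears in no bag, so the decomposition is invalid.

No — vertex 2 appears in no bag.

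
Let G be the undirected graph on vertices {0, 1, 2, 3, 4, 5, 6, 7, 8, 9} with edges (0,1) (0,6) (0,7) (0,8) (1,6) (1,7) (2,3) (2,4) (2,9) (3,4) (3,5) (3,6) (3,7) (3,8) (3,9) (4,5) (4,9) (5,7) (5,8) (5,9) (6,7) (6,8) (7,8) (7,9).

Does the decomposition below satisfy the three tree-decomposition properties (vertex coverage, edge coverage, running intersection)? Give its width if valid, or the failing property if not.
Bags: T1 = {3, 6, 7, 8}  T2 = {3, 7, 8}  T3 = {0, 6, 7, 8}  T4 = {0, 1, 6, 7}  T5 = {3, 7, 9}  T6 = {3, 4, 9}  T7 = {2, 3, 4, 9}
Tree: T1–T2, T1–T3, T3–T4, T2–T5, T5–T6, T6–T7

A tree decomposition must satisfy three properties: every vertex lies in some bag; for every edge, both endpoints lie together in some bag; and for every vertex, the bags containing it form a connected subtree. Here vertex 5 appears in no bag, so the decomposition is invalid.

No — vertex 5 appears in no bag.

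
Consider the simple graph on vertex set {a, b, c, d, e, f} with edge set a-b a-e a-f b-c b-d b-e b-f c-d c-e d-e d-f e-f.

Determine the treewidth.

A width-3 tree decomposition is:
Bags: B1 = {b, d, e, f}  B2 = {b, c, d, e}  B3 = {a, b, e, f}
Tree: B1–B2, B1–B3
The largest bag has 4 vertices, giving width 3; this decomposition certifies tw(G) ≤ 3. On the other hand G contains the 4-clique {b, c, d, e}. A clique must lie in a single bag of any decomposition, so no decomposition can have width below 3. Combining the bounds, tw(G) = 3.

3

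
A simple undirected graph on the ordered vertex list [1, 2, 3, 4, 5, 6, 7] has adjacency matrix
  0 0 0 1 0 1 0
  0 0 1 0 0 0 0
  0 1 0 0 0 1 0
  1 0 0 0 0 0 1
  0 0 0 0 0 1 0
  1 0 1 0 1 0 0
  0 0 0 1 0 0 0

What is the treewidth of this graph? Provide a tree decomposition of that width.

Every bag has size at most 2, so the width is 2 − 1 = 1 and tw(G) ≤ 1. Any graph with an edge has treewidth ≥ 1, and G has the edge 6–1. Combining the bounds, tw(G) = 1.

Treewidth 1.
One optimal decomposition is:
Bags: B1 = {1, 6}  B2 = {1, 4}  B3 = {5, 6}  B4 = {4, 7}  B5 = {3, 6}  B6 = {2, 3}
Tree: B1–B2, B1–B3, B2–B4, B3–B5, B5–B6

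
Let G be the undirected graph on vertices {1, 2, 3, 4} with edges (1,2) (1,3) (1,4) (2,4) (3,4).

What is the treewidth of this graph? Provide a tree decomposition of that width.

Treewidth 2.
One optimal decomposition is:
Bags: B1 = {1, 3, 4}  B2 = {1, 2, 4}
Tree: B1–B2

Every bag has size at most 3, so the width is 3 − 1 = 2 and tw(G) ≤ 2. For the lower bound, the 3 vertices {1, 2, 4} are pairwise adjacent, and any tree decomposition puts a clique entirely inside one bag — forcing width ≥ 2. Hence tw(G) = 2 exactly.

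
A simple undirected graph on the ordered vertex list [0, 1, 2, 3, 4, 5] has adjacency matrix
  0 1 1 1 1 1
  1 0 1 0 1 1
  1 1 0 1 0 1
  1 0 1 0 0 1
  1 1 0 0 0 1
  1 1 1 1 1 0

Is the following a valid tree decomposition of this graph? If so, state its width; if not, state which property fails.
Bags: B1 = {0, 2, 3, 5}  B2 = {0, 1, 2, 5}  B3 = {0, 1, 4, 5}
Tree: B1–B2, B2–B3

Yes; width 3.

Vertex coverage: the bags together contain {0, 1, 2, 3, 4, 5}, the full vertex set. Edge coverage: each edge of G has both endpoints in at least one bag. Running intersection: for every vertex, the bags containing it form a connected subtree. All three properties hold, so this is a valid tree decomposition of width max|bag| − 1 = 3, and hence tw(G) ≤ 3.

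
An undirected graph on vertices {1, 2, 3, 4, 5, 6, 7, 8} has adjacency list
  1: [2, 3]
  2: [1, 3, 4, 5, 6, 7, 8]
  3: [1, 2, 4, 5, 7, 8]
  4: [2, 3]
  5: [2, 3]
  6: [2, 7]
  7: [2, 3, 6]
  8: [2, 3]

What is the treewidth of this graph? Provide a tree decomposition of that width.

Each bag holds 3 vertices, so the decomposition has width 2, which upper-bounds the treewidth. For the lower bound, the 3 vertices {1, 2, 3} are pairwise adjacent, and any tree decomposition puts a clique entirely inside one bag — forcing width ≥ 2. Combining the bounds, tw(G) = 2.

Treewidth 2.
One optimal decomposition is:
Bags: B1 = {2, 3, 5}  B2 = {2, 3, 7}  B3 = {2, 3, 4}  B4 = {2, 3, 8}  B5 = {2, 6, 7}  B6 = {1, 2, 3}
Tree: B1–B2, B1–B3, B3–B4, B2–B5, B2–B6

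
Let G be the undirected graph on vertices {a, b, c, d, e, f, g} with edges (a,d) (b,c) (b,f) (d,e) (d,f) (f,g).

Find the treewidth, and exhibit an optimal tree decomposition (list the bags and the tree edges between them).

Treewidth 1.
One optimal decomposition is:
Bags: B1 = {d, f}  B2 = {b, f}  B3 = {a, d}  B4 = {b, c}  B5 = {d, e}  B6 = {f, g}
Tree: B1–B2, B1–B3, B2–B4, B1–B5, B1–B6

Each bag holds 2 vertices, so the decomposition has width 1, which upper-bounds the treewidth. Since G has at least one edge (e.g. d–f), it is not an edgeless graph, so tw(G) ≥ 1. The upper and lower bounds meet at 1, so that is the treewidth.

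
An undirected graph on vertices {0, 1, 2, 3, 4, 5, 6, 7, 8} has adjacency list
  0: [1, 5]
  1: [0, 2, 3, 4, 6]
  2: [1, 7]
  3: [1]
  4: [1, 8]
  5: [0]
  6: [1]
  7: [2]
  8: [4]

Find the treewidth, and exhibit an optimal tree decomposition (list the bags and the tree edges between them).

The largest bag has 2 vertices, giving width 1; this decomposition certifies tw(G) ≤ 1. Any graph with an edge has treewidth ≥ 1, and G has the edge 1–2. Hence tw(G) = 1 exactly.

Treewidth 1.
Bags: B1 = {1, 2}  B2 = {2, 7}  B3 = {1, 3}  B4 = {0, 1}  B5 = {0, 5}  B6 = {1, 4}  B7 = {4, 8}  B8 = {1, 6}
Tree: B1–B2, B1–B3, B3–B4, B4–B5, B1–B6, B6–B7, B1–B8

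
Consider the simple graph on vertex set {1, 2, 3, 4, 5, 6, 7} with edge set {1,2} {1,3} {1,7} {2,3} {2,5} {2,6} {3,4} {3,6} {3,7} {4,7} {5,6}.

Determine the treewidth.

A width-2 tree decomposition is:
Bags: B1 = {3, 4, 7}  B2 = {1, 3, 7}  B3 = {1, 2, 3}  B4 = {2, 3, 6}  B5 = {2, 5, 6}
Tree: B1–B2, B2–B3, B3–B4, B4–B5
Each bag holds 3 vertices, so the decomposition has width 2, which upper-bounds the treewidth. Conversely, {1, 2, 3} is a clique of size 3, and the vertices of any clique must share a bag in every tree decomposition; so some bag has ≥ 3 vertices and tw(G) ≥ 2. The upper and lower bounds meet at 2, so that is the treewidth.

2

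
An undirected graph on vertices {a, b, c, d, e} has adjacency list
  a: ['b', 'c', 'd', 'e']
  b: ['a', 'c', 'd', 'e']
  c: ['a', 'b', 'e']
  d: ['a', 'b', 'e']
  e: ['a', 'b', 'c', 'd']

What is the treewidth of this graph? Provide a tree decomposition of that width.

The largest bag has 4 vertices, giving width 3; this decomposition certifies tw(G) ≤ 3. For the lower bound, the 4 vertices {a, b, d, e} are pairwise adjacent, and any tree decomposition puts a clique entirely inside one bag — forcing width ≥ 3. Combining the bounds, tw(G) = 3.

Treewidth 3.
One such decomposition:
Bags: B1 = {a, b, d, e}  B2 = {a, b, c, e}
Tree: B1–B2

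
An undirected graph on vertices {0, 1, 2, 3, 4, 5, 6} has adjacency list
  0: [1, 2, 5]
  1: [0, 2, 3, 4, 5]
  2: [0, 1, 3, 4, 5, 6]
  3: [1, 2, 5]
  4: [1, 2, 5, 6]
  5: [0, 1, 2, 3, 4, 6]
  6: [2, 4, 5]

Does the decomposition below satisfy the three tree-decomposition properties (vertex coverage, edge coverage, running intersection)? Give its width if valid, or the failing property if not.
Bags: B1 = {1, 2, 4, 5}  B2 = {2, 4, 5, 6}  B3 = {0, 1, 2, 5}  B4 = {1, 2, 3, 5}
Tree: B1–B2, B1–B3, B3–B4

Yes; width 3.

Vertex coverage: the bags together contain {0, 1, 2, 3, 4, 5, 6}, the full vertex set. Edge coverage: each edge of G has both endpoints in at least one bag. Running intersection: for every vertex, the bags containing it form a connected subtree. All three properties hold, so this is a valid tree decomposition of width max|bag| − 1 = 3, and hence tw(G) ≤ 3.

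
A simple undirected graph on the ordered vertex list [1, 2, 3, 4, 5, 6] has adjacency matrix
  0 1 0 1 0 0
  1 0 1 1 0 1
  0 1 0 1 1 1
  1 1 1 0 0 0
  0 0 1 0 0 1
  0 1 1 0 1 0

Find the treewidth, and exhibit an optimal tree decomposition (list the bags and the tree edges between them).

Treewidth 2.
One such decomposition:
Bags: B1 = {2, 3, 6}  B2 = {2, 3, 4}  B3 = {1, 2, 4}  B4 = {3, 5, 6}
Tree: B1–B2, B2–B3, B1–B4

Each bag holds 3 vertices, so the decomposition has width 2, which upper-bounds the treewidth. On the other hand G contains the 3-clique {1, 2, 4}. A clique must lie in a single bag of any decomposition, so no decomposition can have width below 2. Hence tw(G) = 2 exactly.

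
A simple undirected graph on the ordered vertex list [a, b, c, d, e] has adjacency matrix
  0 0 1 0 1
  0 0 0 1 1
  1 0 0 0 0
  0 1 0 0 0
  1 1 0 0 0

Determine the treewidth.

1

A width-1 tree decomposition is:
Bags: B1 = {a, c}  B2 = {a, e}  B3 = {b, e}  B4 = {b, d}
Tree: B1–B2, B2–B3, B3–B4
Each bag holds 2 vertices, so the decomposition has width 1, which upper-bounds the treewidth. G has an edge, so its treewidth is at least 1. Hence tw(G) = 1 exactly.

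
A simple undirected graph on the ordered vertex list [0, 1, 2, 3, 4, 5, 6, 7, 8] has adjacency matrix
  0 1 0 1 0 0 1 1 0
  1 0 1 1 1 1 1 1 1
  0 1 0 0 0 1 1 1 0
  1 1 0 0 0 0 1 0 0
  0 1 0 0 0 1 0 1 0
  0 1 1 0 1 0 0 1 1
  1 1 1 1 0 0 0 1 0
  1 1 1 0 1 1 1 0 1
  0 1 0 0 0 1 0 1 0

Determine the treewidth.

A width-3 tree decomposition is:
Bags: B1 = {1, 2, 6, 7}  B2 = {1, 2, 5, 7}  B3 = {0, 1, 6, 7}  B4 = {1, 4, 5, 7}  B5 = {1, 5, 7, 8}  B6 = {0, 1, 3, 6}
Tree: B1–B2, B1–B3, B2–B4, B2–B5, B3–B6
Every bag has size at most 4, so the width is 4 − 1 = 3 and tw(G) ≤ 3. On the other hand G contains the 4-clique {0, 1, 3, 6}. A clique must lie in a single bag of any decomposition, so no decomposition can have width below 3. Combining the bounds, tw(G) = 3.

3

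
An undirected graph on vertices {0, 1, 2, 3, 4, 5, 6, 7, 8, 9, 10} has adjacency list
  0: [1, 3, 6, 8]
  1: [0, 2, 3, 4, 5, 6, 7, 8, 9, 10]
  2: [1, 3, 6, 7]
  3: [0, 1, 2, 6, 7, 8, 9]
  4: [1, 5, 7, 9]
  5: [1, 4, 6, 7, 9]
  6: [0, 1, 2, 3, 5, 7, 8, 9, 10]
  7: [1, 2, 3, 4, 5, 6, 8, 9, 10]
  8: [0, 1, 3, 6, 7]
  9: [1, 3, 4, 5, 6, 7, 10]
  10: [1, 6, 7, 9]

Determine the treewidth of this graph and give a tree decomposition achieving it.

Treewidth 4.
Bags: B1 = {1, 5, 6, 7, 9}  B2 = {1, 3, 6, 7, 9}  B3 = {1, 3, 6, 7, 8}  B4 = {0, 1, 3, 6, 8}  B5 = {1, 4, 5, 7, 9}  B6 = {1, 2, 3, 6, 7}  B7 = {1, 6, 7, 9, 10}
Tree: B1–B2, B2–B3, B3–B4, B1–B5, B3–B6, B1–B7

Every bag has size at most 5, so the width is 5 − 1 = 4 and tw(G) ≤ 4. For the lower bound, the 5 vertices {1, 4, 5, 7, 9} are pairwise adjacent, and any tree decomposition puts a clique entirely inside one bag — forcing width ≥ 4. Hence tw(G) = 4 exactly.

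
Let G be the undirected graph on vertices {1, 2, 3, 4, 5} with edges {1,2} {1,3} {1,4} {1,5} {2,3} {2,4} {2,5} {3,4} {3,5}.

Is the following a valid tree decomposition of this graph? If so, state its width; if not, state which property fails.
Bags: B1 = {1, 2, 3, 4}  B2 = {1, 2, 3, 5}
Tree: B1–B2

Yes; width 3.

Every vertex of G appears in some bag (union = {1, 2, 3, 4, 5}); every edge is covered by a bag; and for each vertex v the set of bags containing v is connected in the bag tree. The decomposition is therefore valid. The largest bag has 4 vertices, so the width is 3.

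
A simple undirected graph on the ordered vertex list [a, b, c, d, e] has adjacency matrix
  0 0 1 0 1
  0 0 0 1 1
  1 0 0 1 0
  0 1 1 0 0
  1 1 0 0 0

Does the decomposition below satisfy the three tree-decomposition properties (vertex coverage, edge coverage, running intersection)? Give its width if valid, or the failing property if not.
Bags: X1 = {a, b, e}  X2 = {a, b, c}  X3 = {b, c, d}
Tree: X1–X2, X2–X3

Yes; width 2.

Checking the three conditions: (i) the bags cover all of {a, b, c, d, e}; (ii) for each edge, some bag contains both endpoints; (iii) the bags containing any fixed vertex form a subtree. All hold, so the decomposition is valid with width 3 − 1 = 2.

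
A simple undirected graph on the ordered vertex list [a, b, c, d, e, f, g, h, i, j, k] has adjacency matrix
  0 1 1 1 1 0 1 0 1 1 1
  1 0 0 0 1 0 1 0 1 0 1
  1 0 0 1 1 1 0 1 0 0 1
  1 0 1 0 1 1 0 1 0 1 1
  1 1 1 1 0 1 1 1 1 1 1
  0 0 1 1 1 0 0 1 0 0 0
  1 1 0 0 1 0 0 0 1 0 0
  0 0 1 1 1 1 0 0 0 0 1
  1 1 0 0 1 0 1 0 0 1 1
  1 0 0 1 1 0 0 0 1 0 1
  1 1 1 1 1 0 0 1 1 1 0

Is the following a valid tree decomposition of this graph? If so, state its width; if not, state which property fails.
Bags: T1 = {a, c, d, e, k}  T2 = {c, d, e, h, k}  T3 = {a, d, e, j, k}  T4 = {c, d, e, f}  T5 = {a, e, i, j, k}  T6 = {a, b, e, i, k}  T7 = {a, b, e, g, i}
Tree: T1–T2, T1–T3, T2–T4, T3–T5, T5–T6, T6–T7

No — edge (h,f) lies in no bag.

A tree decomposition must satisfy three properties: every vertex lies in some bag; for every edge, both endpoints lie together in some bag; and for every vertex, the bags containing it form a connected subtree. Here edge (h,f) lies in no bag, so the decomposition is invalid.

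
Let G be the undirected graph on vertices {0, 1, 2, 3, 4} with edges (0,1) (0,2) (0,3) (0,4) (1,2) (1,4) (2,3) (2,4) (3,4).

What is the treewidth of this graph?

A width-3 tree decomposition is:
Bags: B1 = {0, 2, 3, 4}  B2 = {0, 1, 2, 4}
Tree: B1–B2
The largest bag has 4 vertices, giving width 3; this decomposition certifies tw(G) ≤ 3. For the lower bound, the 4 vertices {0, 1, 2, 4} are pairwise adjacent, and any tree decomposition puts a clique entirely inside one bag — forcing width ≥ 3. Therefore the treewidth is 3.

3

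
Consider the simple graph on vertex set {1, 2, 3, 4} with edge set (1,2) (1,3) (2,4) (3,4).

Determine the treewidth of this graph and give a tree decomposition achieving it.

Every bag has size at most 3, so the width is 3 − 1 = 2 and tw(G) ≤ 2. The edges 1–2–4–3–1 form a cycle, so G is not a tree and its treewidth is at least 2. Combining the bounds, tw(G) = 2.

Treewidth 2.
One such decomposition:
Bags: B1 = {1, 2, 4}  B2 = {1, 3, 4}
Tree: B1–B2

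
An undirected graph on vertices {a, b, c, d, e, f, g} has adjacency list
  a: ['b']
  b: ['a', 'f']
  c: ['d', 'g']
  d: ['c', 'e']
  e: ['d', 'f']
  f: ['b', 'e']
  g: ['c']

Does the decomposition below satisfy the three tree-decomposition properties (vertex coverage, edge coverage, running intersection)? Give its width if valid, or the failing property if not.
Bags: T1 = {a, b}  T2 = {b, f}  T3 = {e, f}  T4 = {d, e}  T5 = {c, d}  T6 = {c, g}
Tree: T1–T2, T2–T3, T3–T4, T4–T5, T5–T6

Vertex coverage: the bags together contain {a, b, c, d, e, f, g}, the full vertex set. Edge coverage: each edge of G has both endpoints in at least one bag. Running intersection: for every vertex, the bags containing it form a connected subtree. All three properties hold, so this is a valid tree decomposition of width max|bag| − 1 = 1, and hence tw(G) ≤ 1.

Yes; width 1.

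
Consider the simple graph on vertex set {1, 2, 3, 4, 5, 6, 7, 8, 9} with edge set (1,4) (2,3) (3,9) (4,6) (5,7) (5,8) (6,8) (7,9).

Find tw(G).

1

A width-1 tree decomposition is:
Bags: B1 = {2, 3}  B2 = {3, 9}  B3 = {7, 9}  B4 = {5, 7}  B5 = {5, 8}  B6 = {6, 8}  B7 = {4, 6}  B8 = {1, 4}
Tree: B1–B2, B2–B3, B3–B4, B4–B5, B5–B6, B6–B7, B7–B8
The largest bag has 2 vertices, giving width 1; this decomposition certifies tw(G) ≤ 1. Any graph with an edge has treewidth ≥ 1, and G has the edge 2–3. Combining the bounds, tw(G) = 1.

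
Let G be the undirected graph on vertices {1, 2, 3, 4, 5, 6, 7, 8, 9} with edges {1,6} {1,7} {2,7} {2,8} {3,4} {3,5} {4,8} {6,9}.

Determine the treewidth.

1

A width-1 tree decomposition is:
Bags: B1 = {3, 5}  B2 = {3, 4}  B3 = {4, 8}  B4 = {2, 8}  B5 = {2, 7}  B6 = {1, 7}  B7 = {1, 6}  B8 = {6, 9}
Tree: B1–B2, B2–B3, B3–B4, B4–B5, B5–B6, B6–B7, B7–B8
Every bag has size at most 2, so the width is 2 − 1 = 1 and tw(G) ≤ 1. G has an edge, so its treewidth is at least 1. Combining the bounds, tw(G) = 1.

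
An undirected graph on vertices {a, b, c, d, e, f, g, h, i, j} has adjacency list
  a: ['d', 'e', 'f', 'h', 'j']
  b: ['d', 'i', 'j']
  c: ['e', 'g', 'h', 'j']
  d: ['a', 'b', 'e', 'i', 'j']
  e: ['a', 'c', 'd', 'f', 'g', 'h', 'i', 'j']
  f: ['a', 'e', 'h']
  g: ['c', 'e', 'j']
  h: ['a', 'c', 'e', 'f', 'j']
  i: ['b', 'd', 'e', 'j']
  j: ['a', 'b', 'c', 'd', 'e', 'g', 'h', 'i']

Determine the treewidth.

3

A width-3 tree decomposition is:
Bags: B1 = {a, d, e, j}  B2 = {a, e, h, j}  B3 = {d, e, i, j}  B4 = {c, e, h, j}  B5 = {b, d, i, j}  B6 = {c, e, g, j}  B7 = {a, e, f, h}
Tree: B1–B2, B1–B3, B2–B4, B3–B5, B4–B6, B2–B7
The largest bag has 4 vertices, giving width 3; this decomposition certifies tw(G) ≤ 3. On the other hand G contains the 4-clique {a, d, e, j}. A clique must lie in a single bag of any decomposition, so no decomposition can have width below 3. The upper and lower bounds meet at 3, so that is the treewidth.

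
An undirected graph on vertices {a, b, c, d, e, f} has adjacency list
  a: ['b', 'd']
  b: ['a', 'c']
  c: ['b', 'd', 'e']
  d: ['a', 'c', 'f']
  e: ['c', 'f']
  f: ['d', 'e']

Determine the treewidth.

A width-2 tree decomposition is:
Bags: B1 = {c, e, f}  B2 = {c, d, f}  B3 = {b, c, d}  B4 = {a, b, d}
Tree: B1–B2, B2–B3, B3–B4
Every bag has size at most 3, so the width is 3 − 1 = 2 and tw(G) ≤ 2. Since e–f–d–c–e is a cycle in G, G is not acyclic. Forests are exactly the graphs of treewidth ≤ 1, so tw(G) ≥ 2. Combining the bounds, tw(G) = 2.

2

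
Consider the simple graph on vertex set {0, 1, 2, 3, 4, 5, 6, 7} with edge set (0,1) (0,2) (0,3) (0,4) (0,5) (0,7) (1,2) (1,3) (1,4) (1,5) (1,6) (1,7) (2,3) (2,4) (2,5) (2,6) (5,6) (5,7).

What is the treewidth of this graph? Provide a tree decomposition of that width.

Treewidth 3.
One optimal decomposition is:
Bags: B1 = {0, 1, 5, 7}  B2 = {0, 1, 2, 5}  B3 = {0, 1, 2, 4}  B4 = {1, 2, 5, 6}  B5 = {0, 1, 2, 3}
Tree: B1–B2, B2–B3, B2–B4, B3–B5

The largest bag has 4 vertices, giving width 3; this decomposition certifies tw(G) ≤ 3. On the other hand G contains the 4-clique {0, 1, 2, 3}. A clique must lie in a single bag of any decomposition, so no decomposition can have width below 3. Therefore the treewidth is 3.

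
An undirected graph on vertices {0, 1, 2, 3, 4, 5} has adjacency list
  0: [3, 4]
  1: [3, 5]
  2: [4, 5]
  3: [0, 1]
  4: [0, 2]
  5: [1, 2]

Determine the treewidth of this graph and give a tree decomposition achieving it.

Each bag holds 3 vertices, so the decomposition has width 2, which upper-bounds the treewidth. Since 0–3–1–5–2–4–0 is a cycle in G, G is not acyclic. Forests are exactly the graphs of treewidth ≤ 1, so tw(G) ≥ 2. The upper and lower bounds meet at 2, so that is the treewidth.

Treewidth 2.
One such decomposition:
Bags: B1 = {0, 1, 3}  B2 = {0, 1, 5}  B3 = {0, 2, 5}  B4 = {0, 2, 4}
Tree: B1–B2, B2–B3, B3–B4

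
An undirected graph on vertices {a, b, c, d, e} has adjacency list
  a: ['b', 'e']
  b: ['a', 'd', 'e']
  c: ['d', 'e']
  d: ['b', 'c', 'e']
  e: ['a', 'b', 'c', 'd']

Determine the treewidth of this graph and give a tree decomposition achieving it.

Every bag has size at most 3, so the width is 3 − 1 = 2 and tw(G) ≤ 2. For the lower bound, the 3 vertices {c, d, e} are pairwise adjacent, and any tree decomposition puts a clique entirely inside one bag — forcing width ≥ 2. Combining the bounds, tw(G) = 2.

Treewidth 2.
One optimal decomposition is:
Bags: B1 = {a, b, e}  B2 = {b, d, e}  B3 = {c, d, e}
Tree: B1–B2, B2–B3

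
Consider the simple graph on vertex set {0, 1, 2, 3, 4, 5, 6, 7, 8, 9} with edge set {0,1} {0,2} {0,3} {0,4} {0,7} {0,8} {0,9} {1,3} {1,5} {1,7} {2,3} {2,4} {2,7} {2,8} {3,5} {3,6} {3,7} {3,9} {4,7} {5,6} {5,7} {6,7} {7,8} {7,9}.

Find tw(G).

A width-3 tree decomposition is:
Bags: B1 = {0, 2, 3, 7}  B2 = {0, 1, 3, 7}  B3 = {1, 3, 5, 7}  B4 = {0, 2, 7, 8}  B5 = {0, 3, 7, 9}  B6 = {0, 2, 4, 7}  B7 = {3, 5, 6, 7}
Tree: B1–B2, B2–B3, B1–B4, B2–B5, B1–B6, B3–B7
Every bag has size at most 4, so the width is 4 − 1 = 3 and tw(G) ≤ 3. Conversely, {0, 1, 3, 7} is a clique of size 4, and the vertices of any clique must share a bag in every tree decomposition; so some bag has ≥ 4 vertices and tw(G) ≥ 3. Hence tw(G) = 3 exactly.

3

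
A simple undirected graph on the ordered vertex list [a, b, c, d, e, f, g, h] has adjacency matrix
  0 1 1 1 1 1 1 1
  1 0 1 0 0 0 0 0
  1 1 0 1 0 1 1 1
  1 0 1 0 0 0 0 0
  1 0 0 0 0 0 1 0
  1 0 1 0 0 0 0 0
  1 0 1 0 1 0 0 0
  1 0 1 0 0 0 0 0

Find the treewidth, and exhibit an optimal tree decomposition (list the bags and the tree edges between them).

The largest bag has 3 vertices, giving width 2; this decomposition certifies tw(G) ≤ 2. For the lower bound, the 3 vertices {a, e, g} are pairwise adjacent, and any tree decomposition puts a clique entirely inside one bag — forcing width ≥ 2. Hence tw(G) = 2 exactly.

Treewidth 2.
One such decomposition:
Bags: B1 = {a, c, g}  B2 = {a, c, f}  B3 = {a, c, h}  B4 = {a, c, d}  B5 = {a, e, g}  B6 = {a, b, c}
Tree: B1–B2, B1–B3, B1–B4, B1–B5, B2–B6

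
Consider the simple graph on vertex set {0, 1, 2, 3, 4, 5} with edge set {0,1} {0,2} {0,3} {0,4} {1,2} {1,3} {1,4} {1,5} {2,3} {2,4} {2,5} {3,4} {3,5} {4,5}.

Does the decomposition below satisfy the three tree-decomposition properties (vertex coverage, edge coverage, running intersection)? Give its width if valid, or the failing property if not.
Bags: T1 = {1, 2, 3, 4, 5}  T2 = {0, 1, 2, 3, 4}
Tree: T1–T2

Checking the three conditions: (i) the bags cover all of {0, 1, 2, 3, 4, 5}; (ii) for each edge, some bag contains both endpoints; (iii) the bags containing any fixed vertex form a subtree. All hold, so the decomposition is valid with width 5 − 1 = 4.

Yes; width 4.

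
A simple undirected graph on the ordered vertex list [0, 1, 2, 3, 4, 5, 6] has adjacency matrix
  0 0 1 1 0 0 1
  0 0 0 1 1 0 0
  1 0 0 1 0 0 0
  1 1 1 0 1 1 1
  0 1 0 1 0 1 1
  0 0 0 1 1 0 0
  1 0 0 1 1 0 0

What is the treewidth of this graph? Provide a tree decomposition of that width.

Treewidth 2.
Bags: B1 = {3, 4, 6}  B2 = {1, 3, 4}  B3 = {0, 3, 6}  B4 = {3, 4, 5}  B5 = {0, 2, 3}
Tree: B1–B2, B1–B3, B2–B4, B3–B5

Every bag has size at most 3, so the width is 3 − 1 = 2 and tw(G) ≤ 2. Conversely, {0, 2, 3} is a clique of size 3, and the vertices of any clique must share a bag in every tree decomposition; so some bag has ≥ 3 vertices and tw(G) ≥ 2. The upper and lower bounds meet at 2, so that is the treewidth.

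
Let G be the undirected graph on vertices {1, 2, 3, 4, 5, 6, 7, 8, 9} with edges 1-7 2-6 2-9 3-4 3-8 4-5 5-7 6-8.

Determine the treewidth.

A width-1 tree decomposition is:
Bags: B1 = {1, 7}  B2 = {5, 7}  B3 = {4, 5}  B4 = {3, 4}  B5 = {3, 8}  B6 = {6, 8}  B7 = {2, 6}  B8 = {2, 9}
Tree: B1–B2, B2–B3, B3–B4, B4–B5, B5–B6, B6–B7, B7–B8
The largest bag has 2 vertices, giving width 1; this decomposition certifies tw(G) ≤ 1. Any graph with an edge has treewidth ≥ 1, and G has the edge 1–7. Hence tw(G) = 1 exactly.

1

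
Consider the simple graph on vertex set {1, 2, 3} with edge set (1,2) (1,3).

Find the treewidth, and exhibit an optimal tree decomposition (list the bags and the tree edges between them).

Treewidth 1.
One such decomposition:
Bags: B1 = {1, 3}  B2 = {1, 2}
Tree: B1–B2

Each bag holds 2 vertices, so the decomposition has width 1, which upper-bounds the treewidth. G has an edge, so its treewidth is at least 1. Therefore the treewidth is 1.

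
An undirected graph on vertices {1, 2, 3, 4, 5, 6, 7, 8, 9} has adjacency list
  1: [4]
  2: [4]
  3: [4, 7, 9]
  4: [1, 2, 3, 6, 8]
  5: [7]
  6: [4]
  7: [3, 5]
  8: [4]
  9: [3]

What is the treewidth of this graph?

1

A width-1 tree decomposition is:
Bags: B1 = {3, 4}  B2 = {4, 6}  B3 = {3, 7}  B4 = {4, 8}  B5 = {2, 4}  B6 = {1, 4}  B7 = {3, 9}  B8 = {5, 7}
Tree: B1–B2, B1–B3, B1–B4, B2–B5, B1–B6, B1–B7, B3–B8
The largest bag has 2 vertices, giving width 1; this decomposition certifies tw(G) ≤ 1. Any graph with an edge has treewidth ≥ 1, and G has the edge 4–3. Combining the bounds, tw(G) = 1.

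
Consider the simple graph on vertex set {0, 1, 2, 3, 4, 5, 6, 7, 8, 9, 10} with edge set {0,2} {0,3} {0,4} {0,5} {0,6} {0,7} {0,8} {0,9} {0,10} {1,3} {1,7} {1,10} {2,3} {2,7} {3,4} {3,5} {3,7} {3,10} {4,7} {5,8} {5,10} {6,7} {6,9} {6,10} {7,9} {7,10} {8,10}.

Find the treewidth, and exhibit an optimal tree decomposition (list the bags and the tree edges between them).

Every bag has size at most 4, so the width is 4 − 1 = 3 and tw(G) ≤ 3. Conversely, {0, 5, 8, 10} is a clique of size 4, and the vertices of any clique must share a bag in every tree decomposition; so some bag has ≥ 4 vertices and tw(G) ≥ 3. The upper and lower bounds meet at 3, so that is the treewidth.

Treewidth 3.
One such decomposition:
Bags: B1 = {1, 3, 7, 10}  B2 = {0, 3, 7, 10}  B3 = {0, 6, 7, 10}  B4 = {0, 3, 5, 10}  B5 = {0, 6, 7, 9}  B6 = {0, 5, 8, 10}  B7 = {0, 2, 3, 7}  B8 = {0, 3, 4, 7}
Tree: B1–B2, B2–B3, B2–B4, B3–B5, B4–B6, B2–B7, B2–B8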